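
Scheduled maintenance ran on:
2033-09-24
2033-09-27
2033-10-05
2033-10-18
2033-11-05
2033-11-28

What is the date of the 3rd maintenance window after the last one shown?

2034-03-07

The spacing grows by 5 each time: 3, 8, 13, 18, 23 days.
Next gap: 28 days. 2033-11-28 + 28 days = 2033-12-26.
Next gap: 33 days. 2033-12-26 + 33 days = 2034-01-28.
Next gap: 38 days. 2034-01-28 + 38 days = 2034-03-07.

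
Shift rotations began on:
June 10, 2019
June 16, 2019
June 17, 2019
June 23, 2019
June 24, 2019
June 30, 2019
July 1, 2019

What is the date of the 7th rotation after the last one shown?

Gaps: 6, 1, 6, 1, 6, 1 days — not constant, but cyclic with period 2.
The events fall on every Monday and Sunday.
The following Sunday is July 7, 2019.
The following Monday is July 8, 2019.
The following Sunday is July 14, 2019.
Next Monday: July 15, 2019.
The following Sunday is July 21, 2019.
The following Monday is July 22, 2019.
The following Sunday is July 28, 2019.

July 28, 2019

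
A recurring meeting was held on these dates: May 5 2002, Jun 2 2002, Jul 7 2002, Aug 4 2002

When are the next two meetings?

Sep 1 2002, Oct 6 2002

All dates are Sundays, 28, 35, 28 days apart.
Specifically, the 1st Sunday of each month.
September 2002 — 1st Sunday is Sep 1 2002.
1st Sunday of October 2002: Oct 6 2002.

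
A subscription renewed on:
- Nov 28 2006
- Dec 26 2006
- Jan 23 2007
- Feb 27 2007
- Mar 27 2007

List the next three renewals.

Apr 24 2007, May 22 2007, Jun 26 2007

These are Tuesdays at 28- or 35-day spacing (28, 28, 35, 28).
The pattern: 4th Tuesday of the month.
4th Tuesday of April 2007: Apr 24 2007.
May 2007 — 4th Tuesday is May 22 2007.
4th Tuesday of June 2007: Jun 26 2007.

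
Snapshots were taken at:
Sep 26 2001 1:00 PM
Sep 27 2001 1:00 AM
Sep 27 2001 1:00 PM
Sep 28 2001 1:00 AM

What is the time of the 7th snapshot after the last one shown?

Spacing: 12, 12, 12 h — constant 12 h.
Sep 28 2001 1:00 AM + 12 h = Sep 28 2001 1:00 PM.
Sep 28 2001 1:00 PM + 12 h = Sep 29 2001 1:00 AM.
Sep 29 2001 1:00 AM + 12 h = Sep 29 2001 1:00 PM.
Sep 29 2001 1:00 PM + 12 h = Sep 30 2001 1:00 AM.
Sep 30 2001 1:00 AM + 12 h = Sep 30 2001 1:00 PM.
Sep 30 2001 1:00 PM + 12 h = Oct 1 2001 1:00 AM.
Oct 1 2001 1:00 AM + 12 h = Oct 1 2001 1:00 PM.

Oct 1 2001 1:00 PM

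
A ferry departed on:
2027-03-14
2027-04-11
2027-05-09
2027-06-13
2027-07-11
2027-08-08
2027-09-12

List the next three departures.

All dates are Sundays, 28, 28, 35, 28, 28, 35 days apart.
Specifically, the 2nd Sunday of each month.
October 2027 — 2nd Sunday is 2027-10-10.
November 2027 — 2nd Sunday is 2027-11-14.
December 2027 — 2nd Sunday is 2027-12-12.

2027-10-10, 2027-11-14, 2027-12-12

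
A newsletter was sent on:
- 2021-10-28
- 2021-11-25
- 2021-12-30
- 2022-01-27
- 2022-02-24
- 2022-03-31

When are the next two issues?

2022-04-28, 2022-05-26

Every date is a Thursday; gaps 28, 35, 28, 28, 35 days.
Each is the last Thursday of its month (at least one falls on the 29th or later, ruling out '4th Thursday').
April 2022 ends with Thursday 2022-04-28.
May 2022 ends with Thursday 2022-05-26.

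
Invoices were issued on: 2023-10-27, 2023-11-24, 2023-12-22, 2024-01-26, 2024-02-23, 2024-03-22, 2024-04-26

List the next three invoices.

Gaps: 28, 28, 35, 28, 28, 35 days — a mix of 28 and 35. Every date is a Friday.
Each is the 4th Friday of its month.
May 2024 — 4th Friday is 2024-05-24.
4th Friday of June 2024: 2024-06-28.
July 2024 — 4th Friday is 2024-07-26.

2024-05-24, 2024-06-28, 2024-07-26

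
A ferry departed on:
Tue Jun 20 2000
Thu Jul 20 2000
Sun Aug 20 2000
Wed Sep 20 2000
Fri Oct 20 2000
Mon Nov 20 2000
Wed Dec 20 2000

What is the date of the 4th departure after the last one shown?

The day-of-month is always 20 (30, 31, 31, 30, 31, 30 days between events).
So this recurs on the 20th of each month.
Next: January 2001 → Sat Jan 20 2001.
February 2001: Tue Feb 20 2001.
March 2001: Tue Mar 20 2001.
April 2001: Fri Apr 20 2001.

Fri Apr 20 2001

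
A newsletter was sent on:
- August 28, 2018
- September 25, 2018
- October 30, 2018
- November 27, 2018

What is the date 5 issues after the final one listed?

These are Tuesdays with 28, 35, 28-day gaps.
Each is the final Tuesday of its month — October 30, 2018 is past the 28th, so '4th Tuesday' doesn't fit.
December 2018 ends with Tuesday December 25, 2018.
January 2019 ends with Tuesday January 29, 2019.
February 2019 ends with Tuesday February 26, 2019.
March 2019 ends with Tuesday March 26, 2019.
April 2019 ends with Tuesday April 30, 2019.

April 30, 2019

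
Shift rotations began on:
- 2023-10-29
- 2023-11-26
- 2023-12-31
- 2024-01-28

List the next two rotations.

All Sundays; the gaps (28, 35, 28) vary with month length.
This is the last Sunday of each month.
February 2024 ends with Sunday 2024-02-25.
March 2024 ends with Sunday 2024-03-31.

2024-02-25, 2024-03-31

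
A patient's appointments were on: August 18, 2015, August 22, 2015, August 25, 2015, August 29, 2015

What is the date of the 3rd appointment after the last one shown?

September 8, 2015

Gaps: 4, 3, 4 days — not constant, but cyclic with period 2.
The events fall on every Tuesday and Saturday.
Next Tuesday: September 1, 2015.
The following Saturday is September 5, 2015.
Next Tuesday: September 8, 2015.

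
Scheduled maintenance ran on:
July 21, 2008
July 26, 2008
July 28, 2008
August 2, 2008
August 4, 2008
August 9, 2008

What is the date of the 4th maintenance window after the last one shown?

Every event lands on a Monday or Saturday (gaps cycle 5, 2, 5, 2, 5).
So the schedule is: every Monday and Saturday.
The following Monday is August 11, 2008.
The following Saturday is August 16, 2008.
The following Monday is August 18, 2008.
The following Saturday is August 23, 2008.

August 23, 2008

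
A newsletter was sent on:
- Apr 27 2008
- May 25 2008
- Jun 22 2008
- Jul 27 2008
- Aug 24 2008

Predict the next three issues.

Sep 28 2008, Oct 26 2008, Nov 23 2008

These are Sundays at 28- or 35-day spacing (28, 28, 35, 28).
The pattern: 4th Sunday of the month.
September 2008 — 4th Sunday is Sep 28 2008.
October 2008 — 4th Sunday is Oct 26 2008.
November 2008 — 4th Sunday is Nov 23 2008.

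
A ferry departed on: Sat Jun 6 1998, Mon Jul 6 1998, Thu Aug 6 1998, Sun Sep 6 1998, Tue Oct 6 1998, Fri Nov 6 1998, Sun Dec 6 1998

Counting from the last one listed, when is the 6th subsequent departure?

Sun Jun 6 1999

Each date is the 6th; the gaps (30, 31, 31, 30, 31, 30) track the month lengths.
The rule is the 6th of each month.
Next: January 1999 → Wed Jan 6 1999.
Next: February 1999 → Sat Feb 6 1999.
Next: March 1999 → Sat Mar 6 1999.
Next: April 1999 → Tue Apr 6 1999.
Next: May 1999 → Thu May 6 1999.
Next: June 1999 → Sun Jun 6 1999.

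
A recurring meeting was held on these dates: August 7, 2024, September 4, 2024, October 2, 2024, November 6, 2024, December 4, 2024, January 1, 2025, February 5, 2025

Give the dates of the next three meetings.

All dates are Wednesdays, 28, 28, 35, 28, 28, 35 days apart.
Specifically, the 1st Wednesday of each month.
1st Wednesday of March 2025: March 5, 2025.
1st Wednesday of April 2025: April 2, 2025.
May 2025 — 1st Wednesday is May 7, 2025.

March 5, 2025; April 2, 2025; May 7, 2025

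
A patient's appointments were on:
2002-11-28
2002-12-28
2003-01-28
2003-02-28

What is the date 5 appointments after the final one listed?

2003-07-28

Gaps: 30, 31, 31 days — not constant. Every event is on the 28th of the month.
Pattern: the 28th of each month.
March 2003: 2003-03-28.
April 2003: 2003-04-28.
May 2003: 2003-05-28.
Next: June 2003 → 2003-06-28.
Next: July 2003 → 2003-07-28.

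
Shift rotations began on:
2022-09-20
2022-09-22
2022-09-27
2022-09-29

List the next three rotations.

Every event lands on a Tuesday or Thursday (gaps cycle 2, 5, 2).
So the schedule is: every Tuesday and Thursday.
The following Tuesday is 2022-10-04.
Next Thursday: 2022-10-06.
The following Tuesday is 2022-10-11.

2022-10-04, 2022-10-06, 2022-10-11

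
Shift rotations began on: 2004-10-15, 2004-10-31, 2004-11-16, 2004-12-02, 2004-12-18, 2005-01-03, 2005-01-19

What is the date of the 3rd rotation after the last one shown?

Every event comes 16 days after the last (16, 16, 16, 16, 16, 16).
2005-01-19 + 16 days = 2005-02-04.
2005-02-04 + 16 days = 2005-02-20.
2005-02-20 + 16 days = 2005-03-08.

2005-03-08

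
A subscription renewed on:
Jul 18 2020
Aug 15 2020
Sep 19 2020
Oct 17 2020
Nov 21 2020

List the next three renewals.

Gaps: 28, 35, 28, 35 days — a mix of 28 and 35. Every date is a Saturday.
Each is the 3rd Saturday of its month.
3rd Saturday of December 2020: Dec 19 2020.
3rd Saturday of January 2021: Jan 16 2021.
3rd Saturday of February 2021: Feb 20 2021.

Dec 19 2020, Jan 16 2021, Feb 20 2021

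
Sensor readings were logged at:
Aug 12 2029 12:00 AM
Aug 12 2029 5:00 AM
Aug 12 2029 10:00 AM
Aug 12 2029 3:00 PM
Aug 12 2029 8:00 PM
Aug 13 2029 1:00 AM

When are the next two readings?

Aug 13 2029 6:00 AM, Aug 13 2029 11:00 AM

Spacing: 5, 5, 5, 5, 5 h — constant 5 h.
Aug 13 2029 1:00 AM + 5 h = Aug 13 2029 6:00 AM.
Aug 13 2029 6:00 AM + 5 h = Aug 13 2029 11:00 AM.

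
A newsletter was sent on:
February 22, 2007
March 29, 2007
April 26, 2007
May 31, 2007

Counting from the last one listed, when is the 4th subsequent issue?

All Thursdays; the gaps (35, 28, 35) vary with month length.
This is the last Thursday of each month.
Last Thursday of June 2007: June 28, 2007.
Last Thursday of July 2007: July 26, 2007.
Last Thursday of August 2007: August 30, 2007.
September 2007 ends with Thursday September 27, 2007.

September 27, 2007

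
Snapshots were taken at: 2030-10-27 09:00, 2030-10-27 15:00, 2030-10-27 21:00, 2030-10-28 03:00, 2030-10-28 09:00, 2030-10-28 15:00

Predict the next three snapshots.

2030-10-28 21:00, 2030-10-29 03:00, 2030-10-29 09:00

Spacing: 6, 6, 6, 6, 6 h — constant 6 h.
2030-10-28 15:00 + 6 h = 2030-10-28 21:00.
2030-10-28 21:00 + 6 h = 2030-10-29 03:00.
2030-10-29 03:00 + 6 h = 2030-10-29 09:00.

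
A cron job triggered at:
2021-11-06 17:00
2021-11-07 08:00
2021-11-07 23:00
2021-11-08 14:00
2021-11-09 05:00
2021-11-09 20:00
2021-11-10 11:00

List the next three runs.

2021-11-11 02:00, 2021-11-11 17:00, 2021-11-12 08:00

The interval is a steady 15 hours (15, 15, 15, 15, 15, 15).
2021-11-10 11:00 + 15 h = 2021-11-11 02:00.
2021-11-11 02:00 + 15 h = 2021-11-11 17:00.
2021-11-11 17:00 + 15 h = 2021-11-12 08:00.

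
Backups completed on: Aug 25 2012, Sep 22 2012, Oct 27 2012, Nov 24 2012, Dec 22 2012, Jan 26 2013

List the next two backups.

Feb 23 2013, Mar 23 2013

These are Saturdays at 28- or 35-day spacing (28, 35, 28, 28, 35).
The pattern: 4th Saturday of the month.
February 2013 — 4th Saturday is Feb 23 2013.
4th Saturday of March 2013: Mar 23 2013.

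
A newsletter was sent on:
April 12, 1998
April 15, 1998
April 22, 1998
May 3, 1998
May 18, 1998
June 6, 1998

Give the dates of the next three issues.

Intervals are 3, 7, 11, 15, 19 days — an arithmetic progression with common difference 4.
Next gap: 23 days. June 6, 1998 + 23 days = June 29, 1998.
Next gap: 27 days. June 29, 1998 + 27 days = July 26, 1998.
Next gap: 31 days. July 26, 1998 + 31 days = August 26, 1998.

June 29, 1998; July 26, 1998; August 26, 1998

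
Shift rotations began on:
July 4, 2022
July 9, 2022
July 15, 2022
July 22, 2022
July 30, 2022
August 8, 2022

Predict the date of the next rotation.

August 18, 2022

Intervals are 5, 6, 7, 8, 9 days — an arithmetic progression with common difference 1.
Next gap: 10 days. August 8, 2022 + 10 days = August 18, 2022.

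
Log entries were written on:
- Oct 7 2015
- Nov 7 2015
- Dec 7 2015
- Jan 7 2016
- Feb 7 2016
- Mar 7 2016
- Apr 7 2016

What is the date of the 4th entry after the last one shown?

Aug 7 2016

Each date is the 7th; the gaps (31, 30, 31, 31, 29, 31) track the month lengths.
The rule is the 7th of each month.
May 2016: May 7 2016.
June 2016: Jun 7 2016.
Next: July 2016 → Jul 7 2016.
Next: August 2016 → Aug 7 2016.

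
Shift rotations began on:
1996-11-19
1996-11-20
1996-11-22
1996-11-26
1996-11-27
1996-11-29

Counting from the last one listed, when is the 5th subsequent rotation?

The gap pattern 1, 2, 4, 1, 2 repeats every 3 events.
These are the Tuesdays, Wednesdays and Fridays of each week.
The following Tuesday is 1996-12-03.
The following Wednesday is 1996-12-04.
Next Friday: 1996-12-06.
The following Tuesday is 1996-12-10.
The following Wednesday is 1996-12-11.

1996-12-11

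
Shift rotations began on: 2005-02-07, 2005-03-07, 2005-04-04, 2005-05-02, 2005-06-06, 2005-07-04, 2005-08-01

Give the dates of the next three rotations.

These are Mondays at 28- or 35-day spacing (28, 28, 28, 35, 28, 28).
The pattern: 1st Monday of the month.
September 2005 — 1st Monday is 2005-09-05.
October 2005 — 1st Monday is 2005-10-03.
1st Monday of November 2005: 2005-11-07.

2005-09-05, 2005-10-03, 2005-11-07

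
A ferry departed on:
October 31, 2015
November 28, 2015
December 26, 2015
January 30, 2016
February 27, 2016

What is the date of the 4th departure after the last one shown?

All Saturdays; the gaps (28, 28, 35, 28) vary with month length.
This is the last Saturday of each month.
Last Saturday of March 2016: March 26, 2016.
Last Saturday of April 2016: April 30, 2016.
May 2016 ends with Saturday May 28, 2016.
June 2016 ends with Saturday June 25, 2016.

June 25, 2016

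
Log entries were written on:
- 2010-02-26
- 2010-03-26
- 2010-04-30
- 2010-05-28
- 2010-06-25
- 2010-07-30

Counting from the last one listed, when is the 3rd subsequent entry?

Every date is a Friday; gaps 28, 35, 28, 28, 35 days.
Each is the last Friday of its month (at least one falls on the 29th or later, ruling out '4th Friday').
August 2010 ends with Friday 2010-08-27.
September 2010 ends with Friday 2010-09-24.
October 2010 ends with Friday 2010-10-29.

2010-10-29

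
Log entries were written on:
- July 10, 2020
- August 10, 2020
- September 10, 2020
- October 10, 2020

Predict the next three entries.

The day-of-month is always 10 (31, 31, 30 days between events).
So this recurs on the 10th of each month.
Next: November 2020 → November 10, 2020.
December 2020: December 10, 2020.
January 2021: January 10, 2021.

November 10, 2020; December 10, 2020; January 10, 2021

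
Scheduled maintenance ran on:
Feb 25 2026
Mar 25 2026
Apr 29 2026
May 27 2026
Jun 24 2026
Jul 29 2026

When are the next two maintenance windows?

Aug 26 2026, Sep 30 2026

These are Wednesdays with 28, 35, 28, 28, 35-day gaps.
Each is the final Wednesday of its month — Apr 29 2026 is past the 28th, so '4th Wednesday' doesn't fit.
Last Wednesday of August 2026: Aug 26 2026.
September 2026 ends with Wednesday Sep 30 2026.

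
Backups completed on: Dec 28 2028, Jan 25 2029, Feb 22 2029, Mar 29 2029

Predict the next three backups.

These are Thursdays with 28, 28, 35-day gaps.
Each is the final Thursday of its month — Mar 29 2029 is past the 28th, so '4th Thursday' doesn't fit.
Last Thursday of April 2029: Apr 26 2029.
Last Thursday of May 2029: May 31 2029.
Last Thursday of June 2029: Jun 28 2029.

Apr 26 2029, May 31 2029, Jun 28 2029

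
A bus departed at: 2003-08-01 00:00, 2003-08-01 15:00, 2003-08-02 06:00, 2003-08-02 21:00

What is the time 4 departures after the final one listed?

Gaps: 15, 15, 15 hours — each event is 15 hours after the previous one.
2003-08-02 21:00 + 15 h = 2003-08-03 12:00.
2003-08-03 12:00 + 15 h = 2003-08-04 03:00.
2003-08-04 03:00 + 15 h = 2003-08-04 18:00.
2003-08-04 18:00 + 15 h = 2003-08-05 09:00.

2003-08-05 09:00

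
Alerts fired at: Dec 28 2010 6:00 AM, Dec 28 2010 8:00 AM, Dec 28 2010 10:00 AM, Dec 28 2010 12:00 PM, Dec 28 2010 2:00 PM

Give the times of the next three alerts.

Gaps: 2, 2, 2, 2 hours — each event is 2 hours after the previous one.
Dec 28 2010 2:00 PM + 2 h = Dec 28 2010 4:00 PM.
Dec 28 2010 4:00 PM + 2 h = Dec 28 2010 6:00 PM.
Dec 28 2010 6:00 PM + 2 h = Dec 28 2010 8:00 PM.

Dec 28 2010 4:00 PM, Dec 28 2010 6:00 PM, Dec 28 2010 8:00 PM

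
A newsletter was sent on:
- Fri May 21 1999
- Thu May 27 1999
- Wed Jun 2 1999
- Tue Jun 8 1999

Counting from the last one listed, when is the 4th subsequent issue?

Fri Jul 2 1999

The spacing is 6, 6, 6 days — always 6 days.
Tue Jun 8 1999 + 6 days = Mon Jun 14 1999.
Mon Jun 14 1999 + 6 days = Sun Jun 20 1999.
Sun Jun 20 1999 + 6 days = Sat Jun 26 1999.
Sat Jun 26 1999 + 6 days = Fri Jul 2 1999.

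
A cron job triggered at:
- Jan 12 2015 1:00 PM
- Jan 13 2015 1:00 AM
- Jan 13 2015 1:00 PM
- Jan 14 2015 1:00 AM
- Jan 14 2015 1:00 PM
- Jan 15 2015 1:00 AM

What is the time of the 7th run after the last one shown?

Jan 18 2015 1:00 PM

Gaps: 12, 12, 12, 12, 12 hours — each event is 12 hours after the previous one.
Jan 15 2015 1:00 AM + 12 h = Jan 15 2015 1:00 PM.
Jan 15 2015 1:00 PM + 12 h = Jan 16 2015 1:00 AM.
Jan 16 2015 1:00 AM + 12 h = Jan 16 2015 1:00 PM.
Jan 16 2015 1:00 PM + 12 h = Jan 17 2015 1:00 AM.
Jan 17 2015 1:00 AM + 12 h = Jan 17 2015 1:00 PM.
Jan 17 2015 1:00 PM + 12 h = Jan 18 2015 1:00 AM.
Jan 18 2015 1:00 AM + 12 h = Jan 18 2015 1:00 PM.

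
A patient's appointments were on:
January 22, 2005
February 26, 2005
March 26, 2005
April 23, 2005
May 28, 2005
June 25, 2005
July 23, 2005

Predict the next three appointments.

August 27, 2005; September 24, 2005; October 22, 2005

These are Saturdays at 28- or 35-day spacing (35, 28, 28, 35, 28, 28).
The pattern: 4th Saturday of the month.
August 2005 — 4th Saturday is August 27, 2005.
September 2005 — 4th Saturday is September 24, 2005.
October 2005 — 4th Saturday is October 22, 2005.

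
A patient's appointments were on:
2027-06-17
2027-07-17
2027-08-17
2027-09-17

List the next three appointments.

The day-of-month is always 17 (30, 31, 31 days between events).
So this recurs on the 17th of each month.
October 2027: 2027-10-17.
November 2027: 2027-11-17.
Next: December 2027 → 2027-12-17.

2027-10-17, 2027-11-17, 2027-12-17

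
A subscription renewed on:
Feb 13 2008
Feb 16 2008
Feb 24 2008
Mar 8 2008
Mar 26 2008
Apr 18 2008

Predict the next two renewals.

May 16 2008, Jun 18 2008

The spacing grows by 5 each time: 3, 8, 13, 18, 23 days.
Next gap: 28 days. Apr 18 2008 + 28 days = May 16 2008.
Next gap: 33 days. May 16 2008 + 33 days = Jun 18 2008.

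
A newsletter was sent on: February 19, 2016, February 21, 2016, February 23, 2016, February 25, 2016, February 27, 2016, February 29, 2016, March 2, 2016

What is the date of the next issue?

March 4, 2016

Every event comes 2 days after the last (2, 2, 2, 2, 2, 2).
March 2, 2016 + 2 days = March 4, 2016.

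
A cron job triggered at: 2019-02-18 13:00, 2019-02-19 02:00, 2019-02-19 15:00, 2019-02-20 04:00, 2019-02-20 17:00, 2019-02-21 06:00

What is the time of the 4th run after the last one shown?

The interval is a steady 13 hours (13, 13, 13, 13, 13).
2019-02-21 06:00 + 13 h = 2019-02-21 19:00.
2019-02-21 19:00 + 13 h = 2019-02-22 08:00.
2019-02-22 08:00 + 13 h = 2019-02-22 21:00.
2019-02-22 21:00 + 13 h = 2019-02-23 10:00.

2019-02-23 10:00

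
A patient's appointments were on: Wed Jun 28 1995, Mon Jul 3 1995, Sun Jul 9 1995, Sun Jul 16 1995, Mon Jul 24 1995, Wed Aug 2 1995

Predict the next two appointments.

Gaps: 5, 6, 7, 8, 9 days — each gap is 1 larger than the previous one.
Next gap: 10 days. Wed Aug 2 1995 + 10 days = Sat Aug 12 1995.
Next gap: 11 days. Sat Aug 12 1995 + 11 days = Wed Aug 23 1995.

Sat Aug 12 1995, Wed Aug 23 1995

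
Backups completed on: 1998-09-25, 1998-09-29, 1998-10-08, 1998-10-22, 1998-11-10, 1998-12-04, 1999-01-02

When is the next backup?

Intervals are 4, 9, 14, 19, 24, 29 days — an arithmetic progression with common difference 5.
Next gap: 34 days. 1999-01-02 + 34 days = 1999-02-05.

1999-02-05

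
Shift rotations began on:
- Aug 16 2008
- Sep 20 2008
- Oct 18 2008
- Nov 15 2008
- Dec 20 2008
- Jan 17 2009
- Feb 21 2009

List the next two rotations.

Mar 21 2009, Apr 18 2009

These are Saturdays at 28- or 35-day spacing (35, 28, 28, 35, 28, 35).
The pattern: 3rd Saturday of the month.
3rd Saturday of March 2009: Mar 21 2009.
3rd Saturday of April 2009: Apr 18 2009.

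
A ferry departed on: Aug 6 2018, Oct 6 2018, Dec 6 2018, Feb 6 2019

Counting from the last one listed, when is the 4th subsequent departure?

Oct 6 2019

Each date is the 6th; the gaps (61, 61, 62) track the month lengths.
The rule is the 6th of every 2 months.
Next: April 2019 → Apr 6 2019.
Next: June 2019 → Jun 6 2019.
August 2019: Aug 6 2019.
Next: October 2019 → Oct 6 2019.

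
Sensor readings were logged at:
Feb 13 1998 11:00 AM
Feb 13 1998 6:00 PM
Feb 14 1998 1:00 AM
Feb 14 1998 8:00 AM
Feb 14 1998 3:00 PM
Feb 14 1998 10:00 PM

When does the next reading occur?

Spacing: 7, 7, 7, 7, 7 h — constant 7 h.
Feb 14 1998 10:00 PM + 7 h = Feb 15 1998 5:00 AM.

Feb 15 1998 5:00 AM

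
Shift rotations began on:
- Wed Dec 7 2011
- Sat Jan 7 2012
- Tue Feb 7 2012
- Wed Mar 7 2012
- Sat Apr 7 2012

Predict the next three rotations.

The day-of-month is always 7 (31, 31, 29, 31 days between events).
So this recurs on the 7th of each month.
Next: May 2012 → Mon May 7 2012.
Next: June 2012 → Thu Jun 7 2012.
July 2012: Sat Jul 7 2012.

Mon May 7 2012, Thu Jun 7 2012, Sat Jul 7 2012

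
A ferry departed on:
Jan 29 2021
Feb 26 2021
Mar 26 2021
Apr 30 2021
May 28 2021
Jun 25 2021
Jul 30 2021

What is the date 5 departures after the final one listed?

All Fridays; the gaps (28, 28, 35, 28, 28, 35) vary with month length.
This is the last Friday of each month.
Last Friday of August 2021: Aug 27 2021.
Last Friday of September 2021: Sep 24 2021.
October 2021 ends with Friday Oct 29 2021.
Last Friday of November 2021: Nov 26 2021.
Last Friday of December 2021: Dec 31 2021.

Dec 31 2021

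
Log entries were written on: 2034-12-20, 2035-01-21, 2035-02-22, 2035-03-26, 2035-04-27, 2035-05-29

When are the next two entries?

2035-06-30, 2035-08-01

Every event comes 32 days after the last (32, 32, 32, 32, 32).
2035-05-29 + 32 days = 2035-06-30.
2035-06-30 + 32 days = 2035-08-01.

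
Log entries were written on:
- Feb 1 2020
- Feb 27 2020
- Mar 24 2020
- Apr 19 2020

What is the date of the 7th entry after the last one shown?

Every event comes 26 days after the last (26, 26, 26).
Apr 19 2020 + 26 days = May 15 2020.
May 15 2020 + 26 days = Jun 10 2020.
Jun 10 2020 + 26 days = Jul 6 2020.
Jul 6 2020 + 26 days = Aug 1 2020.
Aug 1 2020 + 26 days = Aug 27 2020.
Aug 27 2020 + 26 days = Sep 22 2020.
Sep 22 2020 + 26 days = Oct 18 2020.

Oct 18 2020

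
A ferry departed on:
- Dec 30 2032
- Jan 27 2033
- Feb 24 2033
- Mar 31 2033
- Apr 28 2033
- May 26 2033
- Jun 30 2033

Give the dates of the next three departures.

Every date is a Thursday; gaps 28, 28, 35, 28, 28, 35 days.
Each is the last Thursday of its month (at least one falls on the 29th or later, ruling out '4th Thursday').
Last Thursday of July 2033: Jul 28 2033.
Last Thursday of August 2033: Aug 25 2033.
Last Thursday of September 2033: Sep 29 2033.

Jul 28 2033, Aug 25 2033, Sep 29 2033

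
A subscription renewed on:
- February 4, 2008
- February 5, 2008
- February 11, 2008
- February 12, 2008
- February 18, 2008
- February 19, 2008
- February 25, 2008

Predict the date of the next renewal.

February 26, 2008

Gaps: 1, 6, 1, 6, 1, 6 days — not constant, but cyclic with period 2.
The events fall on every Monday and Tuesday.
Next Tuesday: February 26, 2008.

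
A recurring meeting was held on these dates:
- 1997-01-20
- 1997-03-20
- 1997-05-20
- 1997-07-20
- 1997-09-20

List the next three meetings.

The day-of-month is always 20 (59, 61, 61, 62 days between events).
So this recurs on the 20th of every 2 months.
November 1997: 1997-11-20.
January 1998: 1998-01-20.
March 1998: 1998-03-20.

1997-11-20, 1998-01-20, 1998-03-20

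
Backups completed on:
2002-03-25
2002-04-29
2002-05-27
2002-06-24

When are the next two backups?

All Mondays; the gaps (35, 28, 28) vary with month length.
This is the last Monday of each month.
July 2002 ends with Monday 2002-07-29.
Last Monday of August 2002: 2002-08-26.

2002-07-29, 2002-08-26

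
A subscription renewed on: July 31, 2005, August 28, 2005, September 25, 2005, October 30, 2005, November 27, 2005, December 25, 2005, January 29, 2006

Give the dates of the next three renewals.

These are Sundays with 28, 28, 35, 28, 28, 35-day gaps.
Each is the final Sunday of its month — July 31, 2005 is past the 28th, so '4th Sunday' doesn't fit.
February 2006 ends with Sunday February 26, 2006.
Last Sunday of March 2006: March 26, 2006.
Last Sunday of April 2006: April 30, 2006.

February 26, 2006; March 26, 2006; April 30, 2006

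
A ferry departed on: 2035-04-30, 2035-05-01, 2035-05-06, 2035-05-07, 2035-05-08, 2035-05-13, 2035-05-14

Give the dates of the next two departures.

2035-05-15, 2035-05-20

Every event lands on a Monday or Tuesday or Sunday (gaps cycle 1, 5, 1, 1, 5, 1).
So the schedule is: every Monday, Tuesday and Sunday.
The following Tuesday is 2035-05-15.
The following Sunday is 2035-05-20.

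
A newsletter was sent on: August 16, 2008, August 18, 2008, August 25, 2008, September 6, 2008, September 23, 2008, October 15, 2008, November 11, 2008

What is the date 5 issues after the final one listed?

June 9, 2009

Intervals are 2, 7, 12, 17, 22, 27 days — an arithmetic progression with common difference 5.
Next gap: 32 days. November 11, 2008 + 32 days = December 13, 2008.
Next gap: 37 days. December 13, 2008 + 37 days = January 19, 2009.
Next gap: 42 days. January 19, 2009 + 42 days = March 2, 2009.
Next gap: 47 days. March 2, 2009 + 47 days = April 18, 2009.
Next gap: 52 days. April 18, 2009 + 52 days = June 9, 2009.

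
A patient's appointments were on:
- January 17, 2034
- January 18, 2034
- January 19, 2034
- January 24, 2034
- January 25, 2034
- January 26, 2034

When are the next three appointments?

January 31, 2034; February 1, 2034; February 2, 2034

Gaps: 1, 1, 5, 1, 1 days — not constant, but cyclic with period 3.
The events fall on every Tuesday, Wednesday and Thursday.
Next Tuesday: January 31, 2034.
Next Wednesday: February 1, 2034.
The following Thursday is February 2, 2034.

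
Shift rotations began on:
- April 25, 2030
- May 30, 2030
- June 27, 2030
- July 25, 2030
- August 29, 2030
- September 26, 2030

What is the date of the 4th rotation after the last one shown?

January 30, 2031

Every date is a Thursday; gaps 35, 28, 28, 35, 28 days.
Each is the last Thursday of its month (at least one falls on the 29th or later, ruling out '4th Thursday').
October 2030 ends with Thursday October 31, 2030.
Last Thursday of November 2030: November 28, 2030.
December 2030 ends with Thursday December 26, 2030.
Last Thursday of January 2031: January 30, 2031.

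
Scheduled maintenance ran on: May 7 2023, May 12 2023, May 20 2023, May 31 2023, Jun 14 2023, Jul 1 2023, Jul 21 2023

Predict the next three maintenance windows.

The spacing grows by 3 each time: 5, 8, 11, 14, 17, 20 days.
Next gap: 23 days. Jul 21 2023 + 23 days = Aug 13 2023.
Next gap: 26 days. Aug 13 2023 + 26 days = Sep 8 2023.
Next gap: 29 days. Sep 8 2023 + 29 days = Oct 7 2023.

Aug 13 2023, Sep 8 2023, Oct 7 2023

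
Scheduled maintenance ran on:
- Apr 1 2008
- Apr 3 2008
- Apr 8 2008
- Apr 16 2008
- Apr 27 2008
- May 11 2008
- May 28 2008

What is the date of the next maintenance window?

Jun 17 2008

Intervals are 2, 5, 8, 11, 14, 17 days — an arithmetic progression with common difference 3.
Next gap: 20 days. May 28 2008 + 20 days = Jun 17 2008.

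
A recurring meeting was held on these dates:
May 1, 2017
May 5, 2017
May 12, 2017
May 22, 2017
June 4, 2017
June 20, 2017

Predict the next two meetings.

The spacing grows by 3 each time: 4, 7, 10, 13, 16 days.
Next gap: 19 days. June 20, 2017 + 19 days = July 9, 2017.
Next gap: 22 days. July 9, 2017 + 22 days = July 31, 2017.

July 9, 2017; July 31, 2017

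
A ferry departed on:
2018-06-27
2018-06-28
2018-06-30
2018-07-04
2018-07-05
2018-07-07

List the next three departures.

2018-07-11, 2018-07-12, 2018-07-14

Gaps: 1, 2, 4, 1, 2 days — not constant, but cyclic with period 3.
The events fall on every Wednesday, Thursday and Saturday.
Next Wednesday: 2018-07-11.
Next Thursday: 2018-07-12.
The following Saturday is 2018-07-14.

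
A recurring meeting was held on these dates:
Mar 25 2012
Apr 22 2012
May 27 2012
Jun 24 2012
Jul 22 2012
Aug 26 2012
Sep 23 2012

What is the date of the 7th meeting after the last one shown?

Apr 28 2013

All dates are Sundays, 28, 35, 28, 28, 35, 28 days apart.
Specifically, the 4th Sunday of each month.
4th Sunday of October 2012: Oct 28 2012.
4th Sunday of November 2012: Nov 25 2012.
4th Sunday of December 2012: Dec 23 2012.
4th Sunday of January 2013: Jan 27 2013.
4th Sunday of February 2013: Feb 24 2013.
4th Sunday of March 2013: Mar 24 2013.
4th Sunday of April 2013: Apr 28 2013.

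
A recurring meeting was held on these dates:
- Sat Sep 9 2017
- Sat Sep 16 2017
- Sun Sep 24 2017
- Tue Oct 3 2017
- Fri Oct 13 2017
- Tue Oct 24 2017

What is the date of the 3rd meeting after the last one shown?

Sat Dec 2 2017

Gaps: 7, 8, 9, 10, 11 days — each gap is 1 larger than the previous one.
Next gap: 12 days. Tue Oct 24 2017 + 12 days = Sun Nov 5 2017.
Next gap: 13 days. Sun Nov 5 2017 + 13 days = Sat Nov 18 2017.
Next gap: 14 days. Sat Nov 18 2017 + 14 days = Sat Dec 2 2017.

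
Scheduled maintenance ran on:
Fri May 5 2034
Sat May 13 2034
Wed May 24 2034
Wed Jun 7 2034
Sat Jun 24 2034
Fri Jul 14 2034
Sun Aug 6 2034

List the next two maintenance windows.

Intervals are 8, 11, 14, 17, 20, 23 days — an arithmetic progression with common difference 3.
Next gap: 26 days. Sun Aug 6 2034 + 26 days = Fri Sep 1 2034.
Next gap: 29 days. Fri Sep 1 2034 + 29 days = Sat Sep 30 2034.

Fri Sep 1 2034, Sat Sep 30 2034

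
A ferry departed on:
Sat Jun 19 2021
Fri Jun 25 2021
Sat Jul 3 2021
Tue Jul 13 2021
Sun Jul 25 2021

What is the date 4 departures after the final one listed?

Fri Oct 1 2021

Gaps: 6, 8, 10, 12 days — each gap is 2 larger than the previous one.
Next gap: 14 days. Sun Jul 25 2021 + 14 days = Sun Aug 8 2021.
Next gap: 16 days. Sun Aug 8 2021 + 16 days = Tue Aug 24 2021.
Next gap: 18 days. Tue Aug 24 2021 + 18 days = Sat Sep 11 2021.
Next gap: 20 days. Sat Sep 11 2021 + 20 days = Fri Oct 1 2021.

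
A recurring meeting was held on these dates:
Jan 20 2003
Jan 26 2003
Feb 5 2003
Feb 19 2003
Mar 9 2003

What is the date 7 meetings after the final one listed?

Intervals are 6, 10, 14, 18 days — an arithmetic progression with common difference 4.
Next gap: 22 days. Mar 9 2003 + 22 days = Mar 31 2003.
Next gap: 26 days. Mar 31 2003 + 26 days = Apr 26 2003.
Next gap: 30 days. Apr 26 2003 + 30 days = May 26 2003.
Next gap: 34 days. May 26 2003 + 34 days = Jun 29 2003.
Next gap: 38 days. Jun 29 2003 + 38 days = Aug 6 2003.
Next gap: 42 days. Aug 6 2003 + 42 days = Sep 17 2003.
Next gap: 46 days. Sep 17 2003 + 46 days = Nov 2 2003.

Nov 2 2003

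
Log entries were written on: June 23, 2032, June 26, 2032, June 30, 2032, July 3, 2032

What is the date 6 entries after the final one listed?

The gap pattern 3, 4, 3 repeats every 2 events.
These are the Wednesdays and Saturdays of each week.
The following Wednesday is July 7, 2032.
The following Saturday is July 10, 2032.
The following Wednesday is July 14, 2032.
The following Saturday is July 17, 2032.
The following Wednesday is July 21, 2032.
Next Saturday: July 24, 2032.

July 24, 2032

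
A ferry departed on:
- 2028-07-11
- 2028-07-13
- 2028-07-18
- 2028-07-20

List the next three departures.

2028-07-25, 2028-07-27, 2028-08-01

The gap pattern 2, 5, 2 repeats every 2 events.
These are the Tuesdays and Thursdays of each week.
The following Tuesday is 2028-07-25.
The following Thursday is 2028-07-27.
The following Tuesday is 2028-08-01.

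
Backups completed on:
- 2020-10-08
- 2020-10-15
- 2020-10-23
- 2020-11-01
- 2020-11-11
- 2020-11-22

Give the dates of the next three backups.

2020-12-04, 2020-12-17, 2020-12-31

Intervals are 7, 8, 9, 10, 11 days — an arithmetic progression with common difference 1.
Next gap: 12 days. 2020-11-22 + 12 days = 2020-12-04.
Next gap: 13 days. 2020-12-04 + 13 days = 2020-12-17.
Next gap: 14 days. 2020-12-17 + 14 days = 2020-12-31.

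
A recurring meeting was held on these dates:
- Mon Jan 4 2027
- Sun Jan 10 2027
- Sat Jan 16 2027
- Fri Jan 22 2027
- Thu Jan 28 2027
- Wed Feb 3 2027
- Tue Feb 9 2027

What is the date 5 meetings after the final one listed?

The spacing is 6, 6, 6, 6, 6, 6 days — always 6 days.
Tue Feb 9 2027 + 6 days = Mon Feb 15 2027.
Mon Feb 15 2027 + 6 days = Sun Feb 21 2027.
Sun Feb 21 2027 + 6 days = Sat Feb 27 2027.
Sat Feb 27 2027 + 6 days = Fri Mar 5 2027.
Fri Mar 5 2027 + 6 days = Thu Mar 11 2027.

Thu Mar 11 2027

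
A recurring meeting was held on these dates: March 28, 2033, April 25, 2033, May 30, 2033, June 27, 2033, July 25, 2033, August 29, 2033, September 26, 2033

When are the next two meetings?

All Mondays; the gaps (28, 35, 28, 28, 35, 28) vary with month length.
This is the last Monday of each month.
Last Monday of October 2033: October 31, 2033.
Last Monday of November 2033: November 28, 2033.

October 31, 2033; November 28, 2033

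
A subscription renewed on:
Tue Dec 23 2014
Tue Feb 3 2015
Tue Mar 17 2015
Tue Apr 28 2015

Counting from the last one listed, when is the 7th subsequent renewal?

Tue Feb 16 2016

The spacing is 42, 42, 42 days — always 42 days.
Tue Apr 28 2015 + 42 days = Tue Jun 9 2015.
Tue Jun 9 2015 + 42 days = Tue Jul 21 2015.
Tue Jul 21 2015 + 42 days = Tue Sep 1 2015.
Tue Sep 1 2015 + 42 days = Tue Oct 13 2015.
Tue Oct 13 2015 + 42 days = Tue Nov 24 2015.
Tue Nov 24 2015 + 42 days = Tue Jan 5 2016.
Tue Jan 5 2016 + 42 days = Tue Feb 16 2016.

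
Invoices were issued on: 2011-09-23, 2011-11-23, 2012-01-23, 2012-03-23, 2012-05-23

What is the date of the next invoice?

The day-of-month is always 23 (61, 61, 60, 61 days between events).
So this recurs on the 23rd of every 2 months.
July 2012: 2012-07-23.

2012-07-23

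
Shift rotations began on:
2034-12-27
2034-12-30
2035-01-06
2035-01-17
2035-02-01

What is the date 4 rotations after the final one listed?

Gaps: 3, 7, 11, 15 days — each gap is 4 larger than the previous one.
Next gap: 19 days. 2035-02-01 + 19 days = 2035-02-20.
Next gap: 23 days. 2035-02-20 + 23 days = 2035-03-15.
Next gap: 27 days. 2035-03-15 + 27 days = 2035-04-11.
Next gap: 31 days. 2035-04-11 + 31 days = 2035-05-12.

2035-05-12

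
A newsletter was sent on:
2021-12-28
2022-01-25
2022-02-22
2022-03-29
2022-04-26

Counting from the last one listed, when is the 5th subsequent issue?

All Tuesdays; the gaps (28, 28, 35, 28) vary with month length.
This is the last Tuesday of each month.
Last Tuesday of May 2022: 2022-05-31.
Last Tuesday of June 2022: 2022-06-28.
Last Tuesday of July 2022: 2022-07-26.
Last Tuesday of August 2022: 2022-08-30.
September 2022 ends with Tuesday 2022-09-27.

2022-09-27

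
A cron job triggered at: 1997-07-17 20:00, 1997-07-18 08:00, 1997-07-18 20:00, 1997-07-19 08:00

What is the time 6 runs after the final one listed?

Spacing: 12, 12, 12 h — constant 12 h.
1997-07-19 08:00 + 12 h = 1997-07-19 20:00.
1997-07-19 20:00 + 12 h = 1997-07-20 08:00.
1997-07-20 08:00 + 12 h = 1997-07-20 20:00.
1997-07-20 20:00 + 12 h = 1997-07-21 08:00.
1997-07-21 08:00 + 12 h = 1997-07-21 20:00.
1997-07-21 20:00 + 12 h = 1997-07-22 08:00.

1997-07-22 08:00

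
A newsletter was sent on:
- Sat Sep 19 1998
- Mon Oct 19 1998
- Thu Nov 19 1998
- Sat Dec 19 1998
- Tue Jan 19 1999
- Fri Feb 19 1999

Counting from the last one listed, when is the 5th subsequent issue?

Mon Jul 19 1999

Each date is the 19th; the gaps (30, 31, 30, 31, 31) track the month lengths.
The rule is the 19th of each month.
Next: March 1999 → Fri Mar 19 1999.
April 1999: Mon Apr 19 1999.
May 1999: Wed May 19 1999.
June 1999: Sat Jun 19 1999.
July 1999: Mon Jul 19 1999.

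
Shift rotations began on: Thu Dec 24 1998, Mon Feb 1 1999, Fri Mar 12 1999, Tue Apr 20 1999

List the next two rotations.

Sat May 29 1999, Wed Jul 7 1999

Gaps between consecutive events: 39, 39, 39 days — a constant 39-day interval.
Tue Apr 20 1999 + 39 days = Sat May 29 1999.
Sat May 29 1999 + 39 days = Wed Jul 7 1999.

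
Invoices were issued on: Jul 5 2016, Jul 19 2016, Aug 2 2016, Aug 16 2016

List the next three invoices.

The spacing is 14, 14, 14 days — always 14 days.
Aug 16 2016 + 14 days = Aug 30 2016.
Aug 30 2016 + 14 days = Sep 13 2016.
Sep 13 2016 + 14 days = Sep 27 2016.

Aug 30 2016, Sep 13 2016, Sep 27 2016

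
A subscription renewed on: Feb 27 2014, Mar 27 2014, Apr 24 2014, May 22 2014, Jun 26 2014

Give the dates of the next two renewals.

Jul 24 2014, Aug 28 2014

All dates are Thursdays, 28, 28, 28, 35 days apart.
Specifically, the 4th Thursday of each month.
July 2014 — 4th Thursday is Jul 24 2014.
August 2014 — 4th Thursday is Aug 28 2014.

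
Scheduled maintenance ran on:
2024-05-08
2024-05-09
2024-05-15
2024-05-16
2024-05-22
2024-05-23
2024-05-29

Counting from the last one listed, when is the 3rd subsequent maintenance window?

2024-06-06

The gap pattern 1, 6, 1, 6, 1, 6 repeats every 2 events.
These are the Wednesdays and Thursdays of each week.
The following Thursday is 2024-05-30.
Next Wednesday: 2024-06-05.
The following Thursday is 2024-06-06.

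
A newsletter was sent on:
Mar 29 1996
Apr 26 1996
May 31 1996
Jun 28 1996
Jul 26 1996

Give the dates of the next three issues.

Aug 30 1996, Sep 27 1996, Oct 25 1996

Every date is a Friday; gaps 28, 35, 28, 28 days.
Each is the last Friday of its month (at least one falls on the 29th or later, ruling out '4th Friday').
Last Friday of August 1996: Aug 30 1996.
September 1996 ends with Friday Sep 27 1996.
October 1996 ends with Friday Oct 25 1996.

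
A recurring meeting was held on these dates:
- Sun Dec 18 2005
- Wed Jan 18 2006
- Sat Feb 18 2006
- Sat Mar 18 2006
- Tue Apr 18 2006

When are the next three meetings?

Thu May 18 2006, Sun Jun 18 2006, Tue Jul 18 2006

Each date is the 18th; the gaps (31, 31, 28, 31) track the month lengths.
The rule is the 18th of each month.
Next: May 2006 → Thu May 18 2006.
Next: June 2006 → Sun Jun 18 2006.
Next: July 2006 → Tue Jul 18 2006.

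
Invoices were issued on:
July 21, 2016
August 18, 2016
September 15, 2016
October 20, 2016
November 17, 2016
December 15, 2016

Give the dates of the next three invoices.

January 19, 2017; February 16, 2017; March 16, 2017

These are Thursdays at 28- or 35-day spacing (28, 28, 35, 28, 28).
The pattern: 3rd Thursday of the month.
3rd Thursday of January 2017: January 19, 2017.
February 2017 — 3rd Thursday is February 16, 2017.
3rd Thursday of March 2017: March 16, 2017.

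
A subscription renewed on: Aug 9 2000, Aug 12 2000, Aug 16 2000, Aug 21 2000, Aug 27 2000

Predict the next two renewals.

Intervals are 3, 4, 5, 6 days — an arithmetic progression with common difference 1.
Next gap: 7 days. Aug 27 2000 + 7 days = Sep 3 2000.
Next gap: 8 days. Sep 3 2000 + 8 days = Sep 11 2000.

Sep 3 2000, Sep 11 2000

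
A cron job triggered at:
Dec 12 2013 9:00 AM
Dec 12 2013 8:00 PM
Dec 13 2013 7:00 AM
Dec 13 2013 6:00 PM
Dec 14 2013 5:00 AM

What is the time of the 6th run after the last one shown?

Dec 16 2013 11:00 PM

The interval is a steady 11 hours (11, 11, 11, 11).
Dec 14 2013 5:00 AM + 11 h = Dec 14 2013 4:00 PM.
Dec 14 2013 4:00 PM + 11 h = Dec 15 2013 3:00 AM.
Dec 15 2013 3:00 AM + 11 h = Dec 15 2013 2:00 PM.
Dec 15 2013 2:00 PM + 11 h = Dec 16 2013 1:00 AM.
Dec 16 2013 1:00 AM + 11 h = Dec 16 2013 12:00 PM.
Dec 16 2013 12:00 PM + 11 h = Dec 16 2013 11:00 PM.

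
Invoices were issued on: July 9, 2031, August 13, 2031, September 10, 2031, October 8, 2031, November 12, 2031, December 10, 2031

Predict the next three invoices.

These are Wednesdays at 28- or 35-day spacing (35, 28, 28, 35, 28).
The pattern: 2nd Wednesday of the month.
2nd Wednesday of January 2032: January 14, 2032.
2nd Wednesday of February 2032: February 11, 2032.
March 2032 — 2nd Wednesday is March 10, 2032.

January 14, 2032; February 11, 2032; March 10, 2032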